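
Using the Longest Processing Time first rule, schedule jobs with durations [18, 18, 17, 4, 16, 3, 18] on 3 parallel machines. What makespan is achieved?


Sort jobs in decreasing order (LPT): [18, 18, 18, 17, 16, 4, 3]
Assign each job to the least loaded machine:
  Machine 1: jobs [18, 17], load = 35
  Machine 2: jobs [18, 16], load = 34
  Machine 3: jobs [18, 4, 3], load = 25
Makespan = max load = 35

35


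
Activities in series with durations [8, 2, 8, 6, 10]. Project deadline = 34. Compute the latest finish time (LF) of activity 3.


LF(activity 3) = deadline - sum of successor durations
Successors: activities 4 through 5 with durations [6, 10]
Sum of successor durations = 16
LF = 34 - 16 = 18

18


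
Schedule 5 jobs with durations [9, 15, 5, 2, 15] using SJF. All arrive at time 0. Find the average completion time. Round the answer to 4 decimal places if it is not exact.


SJF order (ascending): [2, 5, 9, 15, 15]
Completion times:
  Job 1: burst=2, C=2
  Job 2: burst=5, C=7
  Job 3: burst=9, C=16
  Job 4: burst=15, C=31
  Job 5: burst=15, C=46
Average completion = 102/5 = 20.4

20.4


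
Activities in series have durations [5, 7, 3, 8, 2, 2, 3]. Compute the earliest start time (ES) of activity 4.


Activity 4 starts after activities 1 through 3 complete.
Predecessor durations: [5, 7, 3]
ES = 5 + 7 + 3 = 15

15


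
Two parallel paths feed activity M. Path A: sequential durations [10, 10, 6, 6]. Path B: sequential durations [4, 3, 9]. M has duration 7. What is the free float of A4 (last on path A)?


ES(A4) = sum of predecessors on chain A = 26
EF(A4) = ES + duration = 26 + 6 = 32
Successor of A4 is M. ES(M) = max(sum(A), sum(B)) = max(32, 16) = 32
Free float = ES(successor) - EF(current) = 32 - 32 = 0

0


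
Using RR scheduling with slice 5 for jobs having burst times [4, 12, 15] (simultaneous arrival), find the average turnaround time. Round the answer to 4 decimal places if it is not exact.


Time quantum = 5
Execution trace:
  J1 runs 4 units, time = 4
  J2 runs 5 units, time = 9
  J3 runs 5 units, time = 14
  J2 runs 5 units, time = 19
  J3 runs 5 units, time = 24
  J2 runs 2 units, time = 26
  J3 runs 5 units, time = 31
Finish times: [4, 26, 31]
Average turnaround = 61/3 = 20.3333

20.3333


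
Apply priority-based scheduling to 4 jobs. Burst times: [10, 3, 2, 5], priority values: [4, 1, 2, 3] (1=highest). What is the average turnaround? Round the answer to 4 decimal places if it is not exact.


Sort by priority (ascending = highest first):
Order: [(1, 3), (2, 2), (3, 5), (4, 10)]
Completion times:
  Priority 1, burst=3, C=3
  Priority 2, burst=2, C=5
  Priority 3, burst=5, C=10
  Priority 4, burst=10, C=20
Average turnaround = 38/4 = 9.5

9.5


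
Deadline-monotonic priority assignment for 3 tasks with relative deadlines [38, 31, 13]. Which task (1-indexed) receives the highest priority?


Sort tasks by relative deadline (ascending):
  Task 3: deadline = 13
  Task 2: deadline = 31
  Task 1: deadline = 38
Priority order (highest first): [3, 2, 1]
Highest priority task = 3

3


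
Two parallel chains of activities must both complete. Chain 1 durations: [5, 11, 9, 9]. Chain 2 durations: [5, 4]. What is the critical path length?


Path A total = 5 + 11 + 9 + 9 = 34
Path B total = 5 + 4 = 9
Critical path = longest path = max(34, 9) = 34

34


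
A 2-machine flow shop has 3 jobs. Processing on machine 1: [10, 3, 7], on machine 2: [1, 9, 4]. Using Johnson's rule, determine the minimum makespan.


Apply Johnson's rule:
  Group 1 (a <= b): [(2, 3, 9)]
  Group 2 (a > b): [(3, 7, 4), (1, 10, 1)]
Optimal job order: [2, 3, 1]
Schedule:
  Job 2: M1 done at 3, M2 done at 12
  Job 3: M1 done at 10, M2 done at 16
  Job 1: M1 done at 20, M2 done at 21
Makespan = 21

21


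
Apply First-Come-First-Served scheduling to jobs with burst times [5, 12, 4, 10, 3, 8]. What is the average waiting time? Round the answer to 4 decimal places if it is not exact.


FCFS order (as given): [5, 12, 4, 10, 3, 8]
Waiting times:
  Job 1: wait = 0
  Job 2: wait = 5
  Job 3: wait = 17
  Job 4: wait = 21
  Job 5: wait = 31
  Job 6: wait = 34
Sum of waiting times = 108
Average waiting time = 108/6 = 18.0

18.0


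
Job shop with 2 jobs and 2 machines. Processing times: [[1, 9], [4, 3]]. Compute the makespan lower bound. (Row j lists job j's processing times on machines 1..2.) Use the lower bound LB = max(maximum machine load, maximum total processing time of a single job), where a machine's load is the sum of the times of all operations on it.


Machine loads:
  Machine 1: 1 + 4 = 5
  Machine 2: 9 + 3 = 12
Max machine load = 12
Job totals:
  Job 1: 10
  Job 2: 7
Max job total = 10
Lower bound = max(12, 10) = 12

12


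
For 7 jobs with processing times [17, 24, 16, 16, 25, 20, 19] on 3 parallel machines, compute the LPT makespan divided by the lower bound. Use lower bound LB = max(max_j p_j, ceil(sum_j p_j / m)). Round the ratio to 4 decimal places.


LPT order: [25, 24, 20, 19, 17, 16, 16]
Machine loads after assignment: [41, 41, 55]
LPT makespan = 55
Lower bound = max(max_job, ceil(total/3)) = max(25, 46) = 46
Ratio = 55 / 46 = 1.1957

1.1957


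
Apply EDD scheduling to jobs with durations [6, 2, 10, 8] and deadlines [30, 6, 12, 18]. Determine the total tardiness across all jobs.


Sort by due date (EDD order): [(2, 6), (10, 12), (8, 18), (6, 30)]
Compute completion times and tardiness:
  Job 1: p=2, d=6, C=2, tardiness=max(0,2-6)=0
  Job 2: p=10, d=12, C=12, tardiness=max(0,12-12)=0
  Job 3: p=8, d=18, C=20, tardiness=max(0,20-18)=2
  Job 4: p=6, d=30, C=26, tardiness=max(0,26-30)=0
Total tardiness = 2

2


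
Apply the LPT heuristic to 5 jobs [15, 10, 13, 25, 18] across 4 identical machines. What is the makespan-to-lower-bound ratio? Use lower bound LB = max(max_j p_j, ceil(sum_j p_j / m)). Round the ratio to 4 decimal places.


LPT order: [25, 18, 15, 13, 10]
Machine loads after assignment: [25, 18, 15, 23]
LPT makespan = 25
Lower bound = max(max_job, ceil(total/4)) = max(25, 21) = 25
Ratio = 25 / 25 = 1.0

1.0


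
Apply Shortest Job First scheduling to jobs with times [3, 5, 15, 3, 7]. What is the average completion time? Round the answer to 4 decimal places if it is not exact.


SJF order (ascending): [3, 3, 5, 7, 15]
Completion times:
  Job 1: burst=3, C=3
  Job 2: burst=3, C=6
  Job 3: burst=5, C=11
  Job 4: burst=7, C=18
  Job 5: burst=15, C=33
Average completion = 71/5 = 14.2

14.2


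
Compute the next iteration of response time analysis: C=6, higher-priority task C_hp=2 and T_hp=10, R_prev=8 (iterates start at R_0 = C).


R_next = C + ceil(R_prev / T_hp) * C_hp
ceil(8 / 10) = ceil(0.8) = 1
Interference = 1 * 2 = 2
R_next = 6 + 2 = 8
R_next = R_prev, so the iteration has converged (response time = 8).

8


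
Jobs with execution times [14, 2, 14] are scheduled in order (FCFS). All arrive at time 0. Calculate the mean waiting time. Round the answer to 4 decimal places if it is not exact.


FCFS order (as given): [14, 2, 14]
Waiting times:
  Job 1: wait = 0
  Job 2: wait = 14
  Job 3: wait = 16
Sum of waiting times = 30
Average waiting time = 30/3 = 10.0

10.0


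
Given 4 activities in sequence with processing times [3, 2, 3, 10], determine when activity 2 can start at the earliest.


Activity 2 starts after activities 1 through 1 complete.
Predecessor durations: [3]
ES = 3 = 3

3


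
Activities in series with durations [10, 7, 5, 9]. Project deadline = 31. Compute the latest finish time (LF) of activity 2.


LF(activity 2) = deadline - sum of successor durations
Successors: activities 3 through 4 with durations [5, 9]
Sum of successor durations = 14
LF = 31 - 14 = 17

17


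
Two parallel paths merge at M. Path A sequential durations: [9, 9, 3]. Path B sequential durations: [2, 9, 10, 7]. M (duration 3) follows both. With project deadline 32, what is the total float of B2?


Forward pass: ES(B2) = sum of predecessors on chain B = 2
EF = ES + duration = 2 + 9 = 11
Backward pass: LF(M) = deadline = 32; LS(M) = 32 - 3 = 29
LF(B2) = LS(M) - sum(successors on chain B) = 29 - 17 = 12
LS = LF - duration = 12 - 9 = 3
Total float = LS - ES = 3 - 2 = 1

1


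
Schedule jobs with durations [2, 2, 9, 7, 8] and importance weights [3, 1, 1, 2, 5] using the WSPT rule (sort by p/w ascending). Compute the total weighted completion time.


Compute p/w ratios and sort ascending (WSPT): [(2, 3), (8, 5), (2, 1), (7, 2), (9, 1)]
Compute weighted completion times:
  Job (p=2,w=3): C=2, w*C=3*2=6
  Job (p=8,w=5): C=10, w*C=5*10=50
  Job (p=2,w=1): C=12, w*C=1*12=12
  Job (p=7,w=2): C=19, w*C=2*19=38
  Job (p=9,w=1): C=28, w*C=1*28=28
Total weighted completion time = 134

134


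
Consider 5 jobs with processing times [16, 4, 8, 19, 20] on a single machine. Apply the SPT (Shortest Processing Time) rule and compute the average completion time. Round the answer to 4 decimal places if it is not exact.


Sort jobs by processing time (SPT order): [4, 8, 16, 19, 20]
Compute completion times sequentially:
  Job 1: processing = 4, completes at 4
  Job 2: processing = 8, completes at 12
  Job 3: processing = 16, completes at 28
  Job 4: processing = 19, completes at 47
  Job 5: processing = 20, completes at 67
Sum of completion times = 158
Average completion time = 158/5 = 31.6

31.6


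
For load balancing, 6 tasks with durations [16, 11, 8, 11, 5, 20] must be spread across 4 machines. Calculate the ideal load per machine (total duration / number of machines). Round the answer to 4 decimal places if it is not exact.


Total processing time = 16 + 11 + 8 + 11 + 5 + 20 = 71
Number of machines = 4
Ideal balanced load = 71 / 4 = 17.75

17.75


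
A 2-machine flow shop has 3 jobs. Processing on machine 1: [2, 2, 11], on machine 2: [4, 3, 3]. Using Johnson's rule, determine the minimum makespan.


Apply Johnson's rule:
  Group 1 (a <= b): [(1, 2, 4), (2, 2, 3)]
  Group 2 (a > b): [(3, 11, 3)]
Optimal job order: [1, 2, 3]
Schedule:
  Job 1: M1 done at 2, M2 done at 6
  Job 2: M1 done at 4, M2 done at 9
  Job 3: M1 done at 15, M2 done at 18
Makespan = 18

18


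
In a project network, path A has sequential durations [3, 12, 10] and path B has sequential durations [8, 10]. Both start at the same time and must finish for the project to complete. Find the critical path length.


Path A total = 3 + 12 + 10 = 25
Path B total = 8 + 10 = 18
Critical path = longest path = max(25, 18) = 25

25


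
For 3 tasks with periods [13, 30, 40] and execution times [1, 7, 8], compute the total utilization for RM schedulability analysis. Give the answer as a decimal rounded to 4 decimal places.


Compute individual utilizations (exact fractions):
  Task 1: C/T = 1/13 (approx. 0.0769)
  Task 2: C/T = 7/30 (approx. 0.2333)
  Task 3: C/T = 8/40 = 1/5 (approx. 0.2)
Total utilization U = 1/13 + 7/30 + 1/5 = 199/390
Rounded to 4 decimal places: U = 0.5103
RM (Liu & Layland) bound for 3 tasks = 0.779763; compare with U = 199/390 (approx. 0.510256)
U <= bound, so schedulable by RM sufficient condition.

0.5103


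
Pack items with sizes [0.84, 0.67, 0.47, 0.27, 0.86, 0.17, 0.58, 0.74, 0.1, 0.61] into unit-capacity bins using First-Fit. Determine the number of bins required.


Place items sequentially using First-Fit:
  Item 0.84 -> new Bin 1
  Item 0.67 -> new Bin 2
  Item 0.47 -> new Bin 3
  Item 0.27 -> Bin 2 (now 0.94)
  Item 0.86 -> new Bin 4
  Item 0.17 -> Bin 3 (now 0.64)
  Item 0.58 -> new Bin 5
  Item 0.74 -> new Bin 6
  Item 0.1 -> Bin 1 (now 0.94)
  Item 0.61 -> new Bin 7
Total bins used = 7

7


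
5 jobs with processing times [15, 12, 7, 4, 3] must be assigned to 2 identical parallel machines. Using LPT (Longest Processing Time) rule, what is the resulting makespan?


Sort jobs in decreasing order (LPT): [15, 12, 7, 4, 3]
Assign each job to the least loaded machine:
  Machine 1: jobs [15, 4, 3], load = 22
  Machine 2: jobs [12, 7], load = 19
Makespan = max load = 22

22


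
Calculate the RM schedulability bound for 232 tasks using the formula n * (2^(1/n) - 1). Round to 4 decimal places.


Compute 2^(1/232) = 1.0029921710
Subtract 1: 1.0029921710 - 1 = 0.0029921710
Multiply by n: 232 * 0.0029921710 = 0.6941836720
Round to 4 dp: 0.6942

0.6942


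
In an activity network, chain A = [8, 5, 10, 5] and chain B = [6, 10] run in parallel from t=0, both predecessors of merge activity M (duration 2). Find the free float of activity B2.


ES(B2) = sum of predecessors on chain B = 6
EF(B2) = ES + duration = 6 + 10 = 16
Successor of B2 is M. ES(M) = max(sum(A), sum(B)) = max(28, 16) = 28
Free float = ES(successor) - EF(current) = 28 - 16 = 12

12


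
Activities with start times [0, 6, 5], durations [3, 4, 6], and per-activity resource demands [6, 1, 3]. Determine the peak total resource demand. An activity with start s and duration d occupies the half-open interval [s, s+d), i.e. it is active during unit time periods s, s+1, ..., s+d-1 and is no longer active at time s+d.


Each activity i is active on [start_i, start_i + duration_i).
Compute total resource usage per time slot:
  t=0: active resources = [6], total = 6
  t=1: active resources = [6], total = 6
  t=2: active resources = [6], total = 6
  t=3: active resources = [], total = 0
  t=4: active resources = [], total = 0
  t=5: active resources = [3], total = 3
  t=6: active resources = [1, 3], total = 4
  t=7: active resources = [1, 3], total = 4
  t=8: active resources = [1, 3], total = 4
  t=9: active resources = [1, 3], total = 4
  t=10: active resources = [3], total = 3
Peak resource demand = 6

6


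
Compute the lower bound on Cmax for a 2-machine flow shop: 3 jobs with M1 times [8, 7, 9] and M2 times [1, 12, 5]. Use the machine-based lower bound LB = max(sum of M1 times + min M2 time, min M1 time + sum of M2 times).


LB1 = sum(M1 times) + min(M2 times) = 24 + 1 = 25
LB2 = min(M1 times) + sum(M2 times) = 7 + 18 = 25
Lower bound = max(LB1, LB2) = max(25, 25) = 25

25


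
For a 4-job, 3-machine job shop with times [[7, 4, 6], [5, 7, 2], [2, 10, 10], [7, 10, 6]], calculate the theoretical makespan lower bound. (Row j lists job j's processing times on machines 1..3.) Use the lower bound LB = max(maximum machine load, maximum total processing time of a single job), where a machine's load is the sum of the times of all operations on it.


Machine loads:
  Machine 1: 7 + 5 + 2 + 7 = 21
  Machine 2: 4 + 7 + 10 + 10 = 31
  Machine 3: 6 + 2 + 10 + 6 = 24
Max machine load = 31
Job totals:
  Job 1: 17
  Job 2: 14
  Job 3: 22
  Job 4: 23
Max job total = 23
Lower bound = max(31, 23) = 31

31


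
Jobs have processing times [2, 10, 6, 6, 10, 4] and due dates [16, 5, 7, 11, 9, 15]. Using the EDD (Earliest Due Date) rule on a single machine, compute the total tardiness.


Sort by due date (EDD order): [(10, 5), (6, 7), (10, 9), (6, 11), (4, 15), (2, 16)]
Compute completion times and tardiness:
  Job 1: p=10, d=5, C=10, tardiness=max(0,10-5)=5
  Job 2: p=6, d=7, C=16, tardiness=max(0,16-7)=9
  Job 3: p=10, d=9, C=26, tardiness=max(0,26-9)=17
  Job 4: p=6, d=11, C=32, tardiness=max(0,32-11)=21
  Job 5: p=4, d=15, C=36, tardiness=max(0,36-15)=21
  Job 6: p=2, d=16, C=38, tardiness=max(0,38-16)=22
Total tardiness = 95

95


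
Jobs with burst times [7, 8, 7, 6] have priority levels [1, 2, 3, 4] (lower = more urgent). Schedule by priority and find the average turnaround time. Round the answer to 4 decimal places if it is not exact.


Sort by priority (ascending = highest first):
Order: [(1, 7), (2, 8), (3, 7), (4, 6)]
Completion times:
  Priority 1, burst=7, C=7
  Priority 2, burst=8, C=15
  Priority 3, burst=7, C=22
  Priority 4, burst=6, C=28
Average turnaround = 72/4 = 18.0

18.0


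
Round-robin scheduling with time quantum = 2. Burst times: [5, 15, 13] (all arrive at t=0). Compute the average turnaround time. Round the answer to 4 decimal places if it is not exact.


Time quantum = 2
Execution trace:
  J1 runs 2 units, time = 2
  J2 runs 2 units, time = 4
  J3 runs 2 units, time = 6
  J1 runs 2 units, time = 8
  J2 runs 2 units, time = 10
  J3 runs 2 units, time = 12
  J1 runs 1 units, time = 13
  J2 runs 2 units, time = 15
  J3 runs 2 units, time = 17
  J2 runs 2 units, time = 19
  J3 runs 2 units, time = 21
  J2 runs 2 units, time = 23
  J3 runs 2 units, time = 25
  J2 runs 2 units, time = 27
  J3 runs 2 units, time = 29
  J2 runs 2 units, time = 31
  J3 runs 1 units, time = 32
  J2 runs 1 units, time = 33
Finish times: [13, 33, 32]
Average turnaround = 78/3 = 26.0

26.0


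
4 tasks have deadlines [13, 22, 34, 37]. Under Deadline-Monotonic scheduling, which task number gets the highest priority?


Sort tasks by relative deadline (ascending):
  Task 1: deadline = 13
  Task 2: deadline = 22
  Task 3: deadline = 34
  Task 4: deadline = 37
Priority order (highest first): [1, 2, 3, 4]
Highest priority task = 1

1


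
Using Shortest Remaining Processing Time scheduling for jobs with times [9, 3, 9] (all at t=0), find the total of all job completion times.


Since all jobs arrive at t=0, SRPT equals SPT ordering.
SPT order: [3, 9, 9]
Completion times:
  Job 1: p=3, C=3
  Job 2: p=9, C=12
  Job 3: p=9, C=21
Total completion time = 3 + 12 + 21 = 36

36


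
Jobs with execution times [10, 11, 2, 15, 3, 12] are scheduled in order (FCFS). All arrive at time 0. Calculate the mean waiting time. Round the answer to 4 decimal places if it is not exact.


FCFS order (as given): [10, 11, 2, 15, 3, 12]
Waiting times:
  Job 1: wait = 0
  Job 2: wait = 10
  Job 3: wait = 21
  Job 4: wait = 23
  Job 5: wait = 38
  Job 6: wait = 41
Sum of waiting times = 133
Average waiting time = 133/6 = 22.1667

22.1667


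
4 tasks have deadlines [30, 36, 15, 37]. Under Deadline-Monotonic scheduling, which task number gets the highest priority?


Sort tasks by relative deadline (ascending):
  Task 3: deadline = 15
  Task 1: deadline = 30
  Task 2: deadline = 36
  Task 4: deadline = 37
Priority order (highest first): [3, 1, 2, 4]
Highest priority task = 3

3


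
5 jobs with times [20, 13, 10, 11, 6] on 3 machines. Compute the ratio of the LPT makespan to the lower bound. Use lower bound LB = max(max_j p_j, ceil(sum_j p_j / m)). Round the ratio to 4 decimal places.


LPT order: [20, 13, 11, 10, 6]
Machine loads after assignment: [20, 19, 21]
LPT makespan = 21
Lower bound = max(max_job, ceil(total/3)) = max(20, 20) = 20
Ratio = 21 / 20 = 1.05

1.05


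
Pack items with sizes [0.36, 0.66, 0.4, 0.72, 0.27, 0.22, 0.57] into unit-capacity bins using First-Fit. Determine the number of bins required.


Place items sequentially using First-Fit:
  Item 0.36 -> new Bin 1
  Item 0.66 -> new Bin 2
  Item 0.4 -> Bin 1 (now 0.76)
  Item 0.72 -> new Bin 3
  Item 0.27 -> Bin 2 (now 0.93)
  Item 0.22 -> Bin 1 (now 0.98)
  Item 0.57 -> new Bin 4
Total bins used = 4

4


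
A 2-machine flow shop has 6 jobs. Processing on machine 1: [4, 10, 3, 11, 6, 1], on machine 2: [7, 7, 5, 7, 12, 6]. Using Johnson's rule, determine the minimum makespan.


Apply Johnson's rule:
  Group 1 (a <= b): [(6, 1, 6), (3, 3, 5), (1, 4, 7), (5, 6, 12)]
  Group 2 (a > b): [(2, 10, 7), (4, 11, 7)]
Optimal job order: [6, 3, 1, 5, 2, 4]
Schedule:
  Job 6: M1 done at 1, M2 done at 7
  Job 3: M1 done at 4, M2 done at 12
  Job 1: M1 done at 8, M2 done at 19
  Job 5: M1 done at 14, M2 done at 31
  Job 2: M1 done at 24, M2 done at 38
  Job 4: M1 done at 35, M2 done at 45
Makespan = 45

45


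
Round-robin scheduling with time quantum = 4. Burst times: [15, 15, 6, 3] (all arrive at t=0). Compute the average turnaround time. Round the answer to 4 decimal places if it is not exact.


Time quantum = 4
Execution trace:
  J1 runs 4 units, time = 4
  J2 runs 4 units, time = 8
  J3 runs 4 units, time = 12
  J4 runs 3 units, time = 15
  J1 runs 4 units, time = 19
  J2 runs 4 units, time = 23
  J3 runs 2 units, time = 25
  J1 runs 4 units, time = 29
  J2 runs 4 units, time = 33
  J1 runs 3 units, time = 36
  J2 runs 3 units, time = 39
Finish times: [36, 39, 25, 15]
Average turnaround = 115/4 = 28.75

28.75


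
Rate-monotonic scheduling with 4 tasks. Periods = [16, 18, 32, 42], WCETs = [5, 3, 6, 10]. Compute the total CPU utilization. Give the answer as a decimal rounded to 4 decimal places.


Compute individual utilizations (exact fractions):
  Task 1: C/T = 5/16 (approx. 0.3125)
  Task 2: C/T = 3/18 = 1/6 (approx. 0.1667)
  Task 3: C/T = 6/32 = 3/16 (approx. 0.1875)
  Task 4: C/T = 10/42 = 5/21 (approx. 0.2381)
Total utilization U = 5/16 + 1/6 + 3/16 + 5/21 = 19/21
Rounded to 4 decimal places: U = 0.9048
RM (Liu & Layland) bound for 4 tasks = 0.756828; compare with U = 19/21 (approx. 0.904762)
bound < U <= 1, so the RM sufficient condition is not met (inconclusive; an exact test such as response-time analysis is needed).

0.9048


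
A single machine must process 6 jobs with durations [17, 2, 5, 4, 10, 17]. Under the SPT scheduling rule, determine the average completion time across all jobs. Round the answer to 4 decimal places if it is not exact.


Sort jobs by processing time (SPT order): [2, 4, 5, 10, 17, 17]
Compute completion times sequentially:
  Job 1: processing = 2, completes at 2
  Job 2: processing = 4, completes at 6
  Job 3: processing = 5, completes at 11
  Job 4: processing = 10, completes at 21
  Job 5: processing = 17, completes at 38
  Job 6: processing = 17, completes at 55
Sum of completion times = 133
Average completion time = 133/6 = 22.1667

22.1667


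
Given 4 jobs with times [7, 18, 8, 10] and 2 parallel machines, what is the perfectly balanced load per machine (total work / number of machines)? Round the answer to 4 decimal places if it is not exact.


Total processing time = 7 + 18 + 8 + 10 = 43
Number of machines = 2
Ideal balanced load = 43 / 2 = 21.5

21.5


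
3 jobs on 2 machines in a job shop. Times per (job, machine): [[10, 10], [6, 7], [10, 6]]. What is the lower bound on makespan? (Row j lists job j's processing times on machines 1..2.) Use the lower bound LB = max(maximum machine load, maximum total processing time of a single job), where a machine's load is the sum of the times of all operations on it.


Machine loads:
  Machine 1: 10 + 6 + 10 = 26
  Machine 2: 10 + 7 + 6 = 23
Max machine load = 26
Job totals:
  Job 1: 20
  Job 2: 13
  Job 3: 16
Max job total = 20
Lower bound = max(26, 20) = 26

26


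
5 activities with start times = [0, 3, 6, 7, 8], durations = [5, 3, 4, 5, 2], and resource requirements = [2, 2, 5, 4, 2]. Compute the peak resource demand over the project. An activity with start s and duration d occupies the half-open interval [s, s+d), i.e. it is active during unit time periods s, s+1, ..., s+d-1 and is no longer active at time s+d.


Each activity i is active on [start_i, start_i + duration_i).
Compute total resource usage per time slot:
  t=0: active resources = [2], total = 2
  t=1: active resources = [2], total = 2
  t=2: active resources = [2], total = 2
  t=3: active resources = [2, 2], total = 4
  t=4: active resources = [2, 2], total = 4
  t=5: active resources = [2], total = 2
  t=6: active resources = [5], total = 5
  t=7: active resources = [5, 4], total = 9
  t=8: active resources = [5, 4, 2], total = 11
  t=9: active resources = [5, 4, 2], total = 11
  t=10: active resources = [4], total = 4
  t=11: active resources = [4], total = 4
Peak resource demand = 11

11


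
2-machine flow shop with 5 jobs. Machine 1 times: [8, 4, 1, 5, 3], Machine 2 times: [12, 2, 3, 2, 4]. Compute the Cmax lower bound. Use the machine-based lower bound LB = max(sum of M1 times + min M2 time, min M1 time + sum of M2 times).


LB1 = sum(M1 times) + min(M2 times) = 21 + 2 = 23
LB2 = min(M1 times) + sum(M2 times) = 1 + 23 = 24
Lower bound = max(LB1, LB2) = max(23, 24) = 24

24


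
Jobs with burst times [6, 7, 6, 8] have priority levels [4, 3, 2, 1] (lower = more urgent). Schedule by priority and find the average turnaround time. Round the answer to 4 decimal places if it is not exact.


Sort by priority (ascending = highest first):
Order: [(1, 8), (2, 6), (3, 7), (4, 6)]
Completion times:
  Priority 1, burst=8, C=8
  Priority 2, burst=6, C=14
  Priority 3, burst=7, C=21
  Priority 4, burst=6, C=27
Average turnaround = 70/4 = 17.5

17.5


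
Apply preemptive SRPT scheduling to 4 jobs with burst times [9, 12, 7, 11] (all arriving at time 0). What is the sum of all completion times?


Since all jobs arrive at t=0, SRPT equals SPT ordering.
SPT order: [7, 9, 11, 12]
Completion times:
  Job 1: p=7, C=7
  Job 2: p=9, C=16
  Job 3: p=11, C=27
  Job 4: p=12, C=39
Total completion time = 7 + 16 + 27 + 39 = 89

89


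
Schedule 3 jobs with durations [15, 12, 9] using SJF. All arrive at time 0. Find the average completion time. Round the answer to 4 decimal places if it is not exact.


SJF order (ascending): [9, 12, 15]
Completion times:
  Job 1: burst=9, C=9
  Job 2: burst=12, C=21
  Job 3: burst=15, C=36
Average completion = 66/3 = 22.0

22.0


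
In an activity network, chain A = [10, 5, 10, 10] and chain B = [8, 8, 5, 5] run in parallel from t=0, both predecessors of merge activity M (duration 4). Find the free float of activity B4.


ES(B4) = sum of predecessors on chain B = 21
EF(B4) = ES + duration = 21 + 5 = 26
Successor of B4 is M. ES(M) = max(sum(A), sum(B)) = max(35, 26) = 35
Free float = ES(successor) - EF(current) = 35 - 26 = 9

9


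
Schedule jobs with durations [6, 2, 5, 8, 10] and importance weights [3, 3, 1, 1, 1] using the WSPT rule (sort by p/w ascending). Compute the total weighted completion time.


Compute p/w ratios and sort ascending (WSPT): [(2, 3), (6, 3), (5, 1), (8, 1), (10, 1)]
Compute weighted completion times:
  Job (p=2,w=3): C=2, w*C=3*2=6
  Job (p=6,w=3): C=8, w*C=3*8=24
  Job (p=5,w=1): C=13, w*C=1*13=13
  Job (p=8,w=1): C=21, w*C=1*21=21
  Job (p=10,w=1): C=31, w*C=1*31=31
Total weighted completion time = 95

95


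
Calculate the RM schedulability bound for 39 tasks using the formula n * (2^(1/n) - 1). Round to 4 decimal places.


Compute 2^(1/39) = 1.0179318843
Subtract 1: 1.0179318843 - 1 = 0.0179318843
Multiply by n: 39 * 0.0179318843 = 0.6993434877
Round to 4 dp: 0.6993

0.6993


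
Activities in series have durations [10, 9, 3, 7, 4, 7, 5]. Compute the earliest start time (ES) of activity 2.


Activity 2 starts after activities 1 through 1 complete.
Predecessor durations: [10]
ES = 10 = 10

10


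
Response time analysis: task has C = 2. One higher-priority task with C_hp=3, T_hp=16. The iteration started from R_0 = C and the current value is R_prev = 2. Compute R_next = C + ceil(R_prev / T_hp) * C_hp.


R_next = C + ceil(R_prev / T_hp) * C_hp
ceil(2 / 16) = ceil(0.125) = 1
Interference = 1 * 3 = 3
R_next = 2 + 3 = 5

5


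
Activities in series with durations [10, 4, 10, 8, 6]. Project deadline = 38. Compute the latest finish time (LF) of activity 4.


LF(activity 4) = deadline - sum of successor durations
Successors: activities 5 through 5 with durations [6]
Sum of successor durations = 6
LF = 38 - 6 = 32

32


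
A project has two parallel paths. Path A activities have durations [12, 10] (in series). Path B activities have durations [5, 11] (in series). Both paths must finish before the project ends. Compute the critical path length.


Path A total = 12 + 10 = 22
Path B total = 5 + 11 = 16
Critical path = longest path = max(22, 16) = 22

22


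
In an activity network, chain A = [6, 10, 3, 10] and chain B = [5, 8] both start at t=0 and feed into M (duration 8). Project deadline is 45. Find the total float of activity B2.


Forward pass: ES(B2) = sum of predecessors on chain B = 5
EF = ES + duration = 5 + 8 = 13
Backward pass: LF(M) = deadline = 45; LS(M) = 45 - 8 = 37
LF(B2) = LS(M) - sum(successors on chain B) = 37 - 0 = 37
LS = LF - duration = 37 - 8 = 29
Total float = LS - ES = 29 - 5 = 24

24


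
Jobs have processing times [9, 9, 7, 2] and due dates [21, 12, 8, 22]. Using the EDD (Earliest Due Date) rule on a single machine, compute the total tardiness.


Sort by due date (EDD order): [(7, 8), (9, 12), (9, 21), (2, 22)]
Compute completion times and tardiness:
  Job 1: p=7, d=8, C=7, tardiness=max(0,7-8)=0
  Job 2: p=9, d=12, C=16, tardiness=max(0,16-12)=4
  Job 3: p=9, d=21, C=25, tardiness=max(0,25-21)=4
  Job 4: p=2, d=22, C=27, tardiness=max(0,27-22)=5
Total tardiness = 13

13


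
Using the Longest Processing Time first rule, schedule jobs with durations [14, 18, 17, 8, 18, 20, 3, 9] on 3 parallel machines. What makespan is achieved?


Sort jobs in decreasing order (LPT): [20, 18, 18, 17, 14, 9, 8, 3]
Assign each job to the least loaded machine:
  Machine 1: jobs [20, 9, 8], load = 37
  Machine 2: jobs [18, 17], load = 35
  Machine 3: jobs [18, 14, 3], load = 35
Makespan = max load = 37

37


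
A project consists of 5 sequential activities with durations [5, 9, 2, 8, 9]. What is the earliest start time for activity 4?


Activity 4 starts after activities 1 through 3 complete.
Predecessor durations: [5, 9, 2]
ES = 5 + 9 + 2 = 16

16


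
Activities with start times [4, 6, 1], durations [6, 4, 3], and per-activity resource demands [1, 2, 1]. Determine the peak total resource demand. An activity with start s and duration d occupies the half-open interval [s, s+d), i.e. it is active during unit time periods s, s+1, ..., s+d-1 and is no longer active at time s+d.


Each activity i is active on [start_i, start_i + duration_i).
Compute total resource usage per time slot:
  t=0: active resources = [], total = 0
  t=1: active resources = [1], total = 1
  t=2: active resources = [1], total = 1
  t=3: active resources = [1], total = 1
  t=4: active resources = [1], total = 1
  t=5: active resources = [1], total = 1
  t=6: active resources = [1, 2], total = 3
  t=7: active resources = [1, 2], total = 3
  t=8: active resources = [1, 2], total = 3
  t=9: active resources = [1, 2], total = 3
Peak resource demand = 3

3


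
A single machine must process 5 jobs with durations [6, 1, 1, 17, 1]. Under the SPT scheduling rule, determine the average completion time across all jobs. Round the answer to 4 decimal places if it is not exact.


Sort jobs by processing time (SPT order): [1, 1, 1, 6, 17]
Compute completion times sequentially:
  Job 1: processing = 1, completes at 1
  Job 2: processing = 1, completes at 2
  Job 3: processing = 1, completes at 3
  Job 4: processing = 6, completes at 9
  Job 5: processing = 17, completes at 26
Sum of completion times = 41
Average completion time = 41/5 = 8.2

8.2


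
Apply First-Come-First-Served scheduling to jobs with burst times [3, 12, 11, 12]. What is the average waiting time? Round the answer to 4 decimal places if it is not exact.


FCFS order (as given): [3, 12, 11, 12]
Waiting times:
  Job 1: wait = 0
  Job 2: wait = 3
  Job 3: wait = 15
  Job 4: wait = 26
Sum of waiting times = 44
Average waiting time = 44/4 = 11.0

11.0


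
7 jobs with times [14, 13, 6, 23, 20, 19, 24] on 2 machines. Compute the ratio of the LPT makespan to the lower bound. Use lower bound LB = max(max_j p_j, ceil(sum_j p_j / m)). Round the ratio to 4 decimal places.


LPT order: [24, 23, 20, 19, 14, 13, 6]
Machine loads after assignment: [57, 62]
LPT makespan = 62
Lower bound = max(max_job, ceil(total/2)) = max(24, 60) = 60
Ratio = 62 / 60 = 1.0333

1.0333


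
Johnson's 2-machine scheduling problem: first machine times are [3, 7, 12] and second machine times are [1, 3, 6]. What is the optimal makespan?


Apply Johnson's rule:
  Group 1 (a <= b): []
  Group 2 (a > b): [(3, 12, 6), (2, 7, 3), (1, 3, 1)]
Optimal job order: [3, 2, 1]
Schedule:
  Job 3: M1 done at 12, M2 done at 18
  Job 2: M1 done at 19, M2 done at 22
  Job 1: M1 done at 22, M2 done at 23
Makespan = 23

23


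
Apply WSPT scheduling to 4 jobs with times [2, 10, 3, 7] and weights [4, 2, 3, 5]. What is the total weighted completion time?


Compute p/w ratios and sort ascending (WSPT): [(2, 4), (3, 3), (7, 5), (10, 2)]
Compute weighted completion times:
  Job (p=2,w=4): C=2, w*C=4*2=8
  Job (p=3,w=3): C=5, w*C=3*5=15
  Job (p=7,w=5): C=12, w*C=5*12=60
  Job (p=10,w=2): C=22, w*C=2*22=44
Total weighted completion time = 127

127


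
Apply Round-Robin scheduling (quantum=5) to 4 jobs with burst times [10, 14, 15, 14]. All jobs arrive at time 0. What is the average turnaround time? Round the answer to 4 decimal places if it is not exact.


Time quantum = 5
Execution trace:
  J1 runs 5 units, time = 5
  J2 runs 5 units, time = 10
  J3 runs 5 units, time = 15
  J4 runs 5 units, time = 20
  J1 runs 5 units, time = 25
  J2 runs 5 units, time = 30
  J3 runs 5 units, time = 35
  J4 runs 5 units, time = 40
  J2 runs 4 units, time = 44
  J3 runs 5 units, time = 49
  J4 runs 4 units, time = 53
Finish times: [25, 44, 49, 53]
Average turnaround = 171/4 = 42.75

42.75


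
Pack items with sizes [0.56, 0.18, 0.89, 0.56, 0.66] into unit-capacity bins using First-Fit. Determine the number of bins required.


Place items sequentially using First-Fit:
  Item 0.56 -> new Bin 1
  Item 0.18 -> Bin 1 (now 0.74)
  Item 0.89 -> new Bin 2
  Item 0.56 -> new Bin 3
  Item 0.66 -> new Bin 4
Total bins used = 4

4


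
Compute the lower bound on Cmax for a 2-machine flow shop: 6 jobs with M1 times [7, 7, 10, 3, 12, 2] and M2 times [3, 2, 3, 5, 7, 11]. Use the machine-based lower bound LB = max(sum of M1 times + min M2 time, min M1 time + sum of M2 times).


LB1 = sum(M1 times) + min(M2 times) = 41 + 2 = 43
LB2 = min(M1 times) + sum(M2 times) = 2 + 31 = 33
Lower bound = max(LB1, LB2) = max(43, 33) = 43

43


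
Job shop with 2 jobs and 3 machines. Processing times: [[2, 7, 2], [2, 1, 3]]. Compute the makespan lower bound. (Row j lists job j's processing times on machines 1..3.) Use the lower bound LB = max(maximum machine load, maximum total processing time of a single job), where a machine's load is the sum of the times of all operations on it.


Machine loads:
  Machine 1: 2 + 2 = 4
  Machine 2: 7 + 1 = 8
  Machine 3: 2 + 3 = 5
Max machine load = 8
Job totals:
  Job 1: 11
  Job 2: 6
Max job total = 11
Lower bound = max(8, 11) = 11

11


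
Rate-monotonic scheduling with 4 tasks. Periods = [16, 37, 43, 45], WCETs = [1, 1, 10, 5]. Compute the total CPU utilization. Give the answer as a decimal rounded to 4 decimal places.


Compute individual utilizations (exact fractions):
  Task 1: C/T = 1/16 (approx. 0.0625)
  Task 2: C/T = 1/37 (approx. 0.027)
  Task 3: C/T = 10/43 (approx. 0.2326)
  Task 4: C/T = 5/45 = 1/9 (approx. 0.1111)
Total utilization U = 1/16 + 1/37 + 10/43 + 1/9 = 99247/229104
Rounded to 4 decimal places: U = 0.4332
RM (Liu & Layland) bound for 4 tasks = 0.756828; compare with U = 99247/229104 (approx. 0.433196)
U <= bound, so schedulable by RM sufficient condition.

0.4332


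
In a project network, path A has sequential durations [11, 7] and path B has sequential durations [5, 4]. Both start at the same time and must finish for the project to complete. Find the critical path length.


Path A total = 11 + 7 = 18
Path B total = 5 + 4 = 9
Critical path = longest path = max(18, 9) = 18

18


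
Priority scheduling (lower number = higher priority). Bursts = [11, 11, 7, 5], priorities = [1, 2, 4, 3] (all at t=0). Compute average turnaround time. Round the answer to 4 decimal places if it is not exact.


Sort by priority (ascending = highest first):
Order: [(1, 11), (2, 11), (3, 5), (4, 7)]
Completion times:
  Priority 1, burst=11, C=11
  Priority 2, burst=11, C=22
  Priority 3, burst=5, C=27
  Priority 4, burst=7, C=34
Average turnaround = 94/4 = 23.5

23.5


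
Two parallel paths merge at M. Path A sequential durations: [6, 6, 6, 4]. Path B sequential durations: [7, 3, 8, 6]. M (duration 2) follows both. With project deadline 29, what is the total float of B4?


Forward pass: ES(B4) = sum of predecessors on chain B = 18
EF = ES + duration = 18 + 6 = 24
Backward pass: LF(M) = deadline = 29; LS(M) = 29 - 2 = 27
LF(B4) = LS(M) - sum(successors on chain B) = 27 - 0 = 27
LS = LF - duration = 27 - 6 = 21
Total float = LS - ES = 21 - 18 = 3

3


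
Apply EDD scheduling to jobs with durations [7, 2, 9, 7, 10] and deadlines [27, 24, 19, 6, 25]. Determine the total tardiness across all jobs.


Sort by due date (EDD order): [(7, 6), (9, 19), (2, 24), (10, 25), (7, 27)]
Compute completion times and tardiness:
  Job 1: p=7, d=6, C=7, tardiness=max(0,7-6)=1
  Job 2: p=9, d=19, C=16, tardiness=max(0,16-19)=0
  Job 3: p=2, d=24, C=18, tardiness=max(0,18-24)=0
  Job 4: p=10, d=25, C=28, tardiness=max(0,28-25)=3
  Job 5: p=7, d=27, C=35, tardiness=max(0,35-27)=8
Total tardiness = 12

12


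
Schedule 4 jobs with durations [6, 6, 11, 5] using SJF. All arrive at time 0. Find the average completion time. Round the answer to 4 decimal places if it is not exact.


SJF order (ascending): [5, 6, 6, 11]
Completion times:
  Job 1: burst=5, C=5
  Job 2: burst=6, C=11
  Job 3: burst=6, C=17
  Job 4: burst=11, C=28
Average completion = 61/4 = 15.25

15.25


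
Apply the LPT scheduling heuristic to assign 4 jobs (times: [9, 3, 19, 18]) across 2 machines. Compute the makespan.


Sort jobs in decreasing order (LPT): [19, 18, 9, 3]
Assign each job to the least loaded machine:
  Machine 1: jobs [19, 3], load = 22
  Machine 2: jobs [18, 9], load = 27
Makespan = max load = 27

27


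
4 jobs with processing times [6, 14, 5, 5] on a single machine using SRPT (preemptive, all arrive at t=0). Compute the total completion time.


Since all jobs arrive at t=0, SRPT equals SPT ordering.
SPT order: [5, 5, 6, 14]
Completion times:
  Job 1: p=5, C=5
  Job 2: p=5, C=10
  Job 3: p=6, C=16
  Job 4: p=14, C=30
Total completion time = 5 + 10 + 16 + 30 = 61

61


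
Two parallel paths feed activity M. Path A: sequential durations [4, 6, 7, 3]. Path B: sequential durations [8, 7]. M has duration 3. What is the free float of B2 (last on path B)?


ES(B2) = sum of predecessors on chain B = 8
EF(B2) = ES + duration = 8 + 7 = 15
Successor of B2 is M. ES(M) = max(sum(A), sum(B)) = max(20, 15) = 20
Free float = ES(successor) - EF(current) = 20 - 15 = 5

5


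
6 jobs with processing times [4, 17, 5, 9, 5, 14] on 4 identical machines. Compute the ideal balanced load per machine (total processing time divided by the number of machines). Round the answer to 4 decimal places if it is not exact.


Total processing time = 4 + 17 + 5 + 9 + 5 + 14 = 54
Number of machines = 4
Ideal balanced load = 54 / 4 = 13.5

13.5


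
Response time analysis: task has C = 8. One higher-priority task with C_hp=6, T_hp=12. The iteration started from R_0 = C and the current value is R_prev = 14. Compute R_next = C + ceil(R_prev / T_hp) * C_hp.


R_next = C + ceil(R_prev / T_hp) * C_hp
ceil(14 / 12) = ceil(1.1667) = 2
Interference = 2 * 6 = 12
R_next = 8 + 12 = 20

20


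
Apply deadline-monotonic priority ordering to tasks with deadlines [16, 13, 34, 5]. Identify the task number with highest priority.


Sort tasks by relative deadline (ascending):
  Task 4: deadline = 5
  Task 2: deadline = 13
  Task 1: deadline = 16
  Task 3: deadline = 34
Priority order (highest first): [4, 2, 1, 3]
Highest priority task = 4

4


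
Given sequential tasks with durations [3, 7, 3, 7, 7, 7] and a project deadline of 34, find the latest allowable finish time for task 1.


LF(activity 1) = deadline - sum of successor durations
Successors: activities 2 through 6 with durations [7, 3, 7, 7, 7]
Sum of successor durations = 31
LF = 34 - 31 = 3

3


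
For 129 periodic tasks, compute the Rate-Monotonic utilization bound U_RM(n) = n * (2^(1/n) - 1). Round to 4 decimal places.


Compute 2^(1/129) = 1.0053876957
Subtract 1: 1.0053876957 - 1 = 0.0053876957
Multiply by n: 129 * 0.0053876957 = 0.6950127453
Round to 4 dp: 0.6950

0.6950


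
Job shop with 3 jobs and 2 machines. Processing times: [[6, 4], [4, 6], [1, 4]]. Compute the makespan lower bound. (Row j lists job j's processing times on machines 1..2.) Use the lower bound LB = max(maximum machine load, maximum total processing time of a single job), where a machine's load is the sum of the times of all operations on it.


Machine loads:
  Machine 1: 6 + 4 + 1 = 11
  Machine 2: 4 + 6 + 4 = 14
Max machine load = 14
Job totals:
  Job 1: 10
  Job 2: 10
  Job 3: 5
Max job total = 10
Lower bound = max(14, 10) = 14

14
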